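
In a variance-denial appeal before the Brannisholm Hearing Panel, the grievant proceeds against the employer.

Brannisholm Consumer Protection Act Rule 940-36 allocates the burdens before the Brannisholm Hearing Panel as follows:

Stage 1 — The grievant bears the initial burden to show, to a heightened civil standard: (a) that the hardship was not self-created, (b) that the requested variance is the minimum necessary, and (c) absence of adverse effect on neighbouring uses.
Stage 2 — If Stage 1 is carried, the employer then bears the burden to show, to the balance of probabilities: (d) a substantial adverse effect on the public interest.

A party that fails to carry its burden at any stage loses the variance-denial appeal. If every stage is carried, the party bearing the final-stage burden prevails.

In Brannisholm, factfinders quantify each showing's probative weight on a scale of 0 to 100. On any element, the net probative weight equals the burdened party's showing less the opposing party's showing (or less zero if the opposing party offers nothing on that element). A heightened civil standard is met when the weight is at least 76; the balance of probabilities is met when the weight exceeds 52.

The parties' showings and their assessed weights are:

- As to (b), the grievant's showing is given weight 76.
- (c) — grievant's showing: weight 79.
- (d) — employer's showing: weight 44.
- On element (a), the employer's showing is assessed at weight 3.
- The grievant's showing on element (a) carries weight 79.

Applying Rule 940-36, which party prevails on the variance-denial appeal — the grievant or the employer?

grievant

At Stage 1 the grievant must meet a heightened civil standard (weight is at least 76): on (a) the weight is 79 less the opposing 3 gives net 76, which does reach 76, so (a) meets the standard; on (b) the weight is 76, ≥ 76, so (b) meets the standard; on (c) the weight is 79, ≥ 76, so (c) meets the standard.
  Stage 1 is satisfied; the onus moves to the employer.
At Stage 2 the employer must meet the balance of probabilities (weight exceeds 52): on (d) the weight is 44, ≤ 52, so (d) does not meet the standard.
  Not every element is met, so the employer fails to carry Stage 2.
So the grievant prevails.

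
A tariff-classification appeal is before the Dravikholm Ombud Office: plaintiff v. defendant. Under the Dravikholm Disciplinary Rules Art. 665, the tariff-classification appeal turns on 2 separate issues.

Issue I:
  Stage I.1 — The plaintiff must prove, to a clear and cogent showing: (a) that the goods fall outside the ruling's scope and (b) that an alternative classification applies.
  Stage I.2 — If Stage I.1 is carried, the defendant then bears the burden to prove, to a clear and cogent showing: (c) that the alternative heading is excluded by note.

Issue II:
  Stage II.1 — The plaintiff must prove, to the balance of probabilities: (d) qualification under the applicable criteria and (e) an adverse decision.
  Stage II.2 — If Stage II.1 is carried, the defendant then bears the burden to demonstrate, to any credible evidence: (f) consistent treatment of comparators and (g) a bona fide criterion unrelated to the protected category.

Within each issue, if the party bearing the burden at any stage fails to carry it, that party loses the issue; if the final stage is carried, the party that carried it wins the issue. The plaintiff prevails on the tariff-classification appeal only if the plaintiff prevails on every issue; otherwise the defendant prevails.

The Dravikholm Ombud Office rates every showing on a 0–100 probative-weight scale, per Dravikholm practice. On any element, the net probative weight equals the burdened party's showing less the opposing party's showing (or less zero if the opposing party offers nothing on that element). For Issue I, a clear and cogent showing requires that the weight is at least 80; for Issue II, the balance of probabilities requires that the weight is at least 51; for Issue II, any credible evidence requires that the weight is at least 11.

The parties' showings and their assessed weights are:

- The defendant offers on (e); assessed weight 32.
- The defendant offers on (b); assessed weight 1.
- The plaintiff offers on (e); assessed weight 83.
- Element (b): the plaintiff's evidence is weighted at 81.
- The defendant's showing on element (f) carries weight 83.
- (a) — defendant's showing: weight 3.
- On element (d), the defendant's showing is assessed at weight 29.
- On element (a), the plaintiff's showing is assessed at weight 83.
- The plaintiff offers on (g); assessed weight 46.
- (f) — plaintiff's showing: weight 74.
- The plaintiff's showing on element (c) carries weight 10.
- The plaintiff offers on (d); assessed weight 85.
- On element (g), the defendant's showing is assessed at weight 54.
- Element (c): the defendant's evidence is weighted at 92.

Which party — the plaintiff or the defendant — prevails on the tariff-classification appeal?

defendant

— Issue I —
Stage I.1 — burden on plaintiff; standard: a clear and cogent showing (weight is at least 80).
    (a): 83 − 3 = 80 ≥ 80 [met]
    (b): 81 − 1 = 80 ≥ 80 [met]
  Stage I.1 is satisfied; the onus moves to the defendant.
Stage I.2 — burden on defendant; standard: a clear and cogent showing (weight is at least 80).
    (c): 92 − 10 = 82 ≥ 80 [met]
  The defendant carries the last stage.
With every stage satisfied, the defendant prevails on this issue.
— Issue II —
Stage II.1 — burden on plaintiff; standard: the balance of probabilities (weight is at least 51).
    (d): 85 − 29 = 56 ≥ 51 [met]
    (e): 83 − 32 = 51 ≥ 51 [met]
  The plaintiff carries Stage II.1; the defendant now bears the burden.
Stage II.2 — burden on defendant; standard: any credible evidence (weight is at least 11).
    (f): 83 − 74 = 9 < 11 [not met]
    (g): 54 − 46 = 8 < 11 [not met]
  Not every element is met, so the defendant fails to carry Stage II.2.
The plaintiff prevails on this issue.
Per-issue: Issue I → defendant; Issue II → plaintiff. The plaintiff must prevail on every issue; overall, the defendant prevails.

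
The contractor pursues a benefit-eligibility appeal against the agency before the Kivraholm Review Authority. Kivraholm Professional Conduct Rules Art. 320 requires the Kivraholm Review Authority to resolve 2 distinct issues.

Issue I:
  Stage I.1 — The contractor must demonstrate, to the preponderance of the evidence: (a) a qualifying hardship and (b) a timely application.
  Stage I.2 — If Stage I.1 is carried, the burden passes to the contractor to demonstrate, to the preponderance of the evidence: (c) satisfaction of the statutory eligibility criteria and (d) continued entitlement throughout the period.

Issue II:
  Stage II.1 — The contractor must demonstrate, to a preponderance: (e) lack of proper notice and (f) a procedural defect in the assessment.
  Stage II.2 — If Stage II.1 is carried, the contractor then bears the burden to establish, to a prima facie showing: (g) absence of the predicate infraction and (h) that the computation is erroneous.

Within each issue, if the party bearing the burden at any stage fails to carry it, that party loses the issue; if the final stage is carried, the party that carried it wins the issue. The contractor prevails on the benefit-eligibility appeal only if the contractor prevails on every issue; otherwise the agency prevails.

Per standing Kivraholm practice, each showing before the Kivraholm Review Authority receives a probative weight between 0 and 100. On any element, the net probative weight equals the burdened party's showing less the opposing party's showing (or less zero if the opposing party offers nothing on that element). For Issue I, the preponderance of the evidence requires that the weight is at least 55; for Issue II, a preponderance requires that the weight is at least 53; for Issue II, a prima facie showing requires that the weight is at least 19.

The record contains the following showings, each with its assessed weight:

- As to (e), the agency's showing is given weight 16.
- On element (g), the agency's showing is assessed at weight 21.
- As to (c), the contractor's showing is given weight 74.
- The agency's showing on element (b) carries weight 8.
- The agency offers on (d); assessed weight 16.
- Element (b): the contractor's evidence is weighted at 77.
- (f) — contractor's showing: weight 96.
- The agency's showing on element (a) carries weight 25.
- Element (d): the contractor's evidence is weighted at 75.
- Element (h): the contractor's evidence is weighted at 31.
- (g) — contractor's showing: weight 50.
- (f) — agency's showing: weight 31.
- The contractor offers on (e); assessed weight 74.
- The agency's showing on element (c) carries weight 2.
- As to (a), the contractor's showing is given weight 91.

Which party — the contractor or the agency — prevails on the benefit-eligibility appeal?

contractor

— Issue I —
Stage I.1 (contractor, the preponderance of the evidence, weight is at least 55): (a) net 91−25=66 ≥ 55 — meets; (b) net 77−8=69 ≥ 55 — meets.
  Stage I.1 carried; the burden remains with the contractor.
Stage I.2 (contractor, the preponderance of the evidence, weight is at least 55): (c) net 74−2=72 ≥ 55 — meets; (d) net 75−16=59 ≥ 55 — meets.
  All elements met at the final stage.
Every stage carried; the contractor prevails on this issue.
— Issue II —
Stage II.1 (contractor, a preponderance, weight is at least 53): (e) net 74−16=58 ≥ 53 — meets; (f) net 96−31=65 ≥ 53 — meets.
  Stage II.1 carried; the burden remains with the contractor.
Stage II.2 (contractor, a prima facie showing, weight is at least 19): (g) net 50−21=29 ≥ 19 — meets; (h) 31 ≥ 19 — meets.
  The contractor carries the last stage.
With every stage satisfied, the contractor prevails on this issue.
Per-issue: Issue I → contractor; Issue II → contractor. The contractor must prevail on every issue; overall, the contractor prevails.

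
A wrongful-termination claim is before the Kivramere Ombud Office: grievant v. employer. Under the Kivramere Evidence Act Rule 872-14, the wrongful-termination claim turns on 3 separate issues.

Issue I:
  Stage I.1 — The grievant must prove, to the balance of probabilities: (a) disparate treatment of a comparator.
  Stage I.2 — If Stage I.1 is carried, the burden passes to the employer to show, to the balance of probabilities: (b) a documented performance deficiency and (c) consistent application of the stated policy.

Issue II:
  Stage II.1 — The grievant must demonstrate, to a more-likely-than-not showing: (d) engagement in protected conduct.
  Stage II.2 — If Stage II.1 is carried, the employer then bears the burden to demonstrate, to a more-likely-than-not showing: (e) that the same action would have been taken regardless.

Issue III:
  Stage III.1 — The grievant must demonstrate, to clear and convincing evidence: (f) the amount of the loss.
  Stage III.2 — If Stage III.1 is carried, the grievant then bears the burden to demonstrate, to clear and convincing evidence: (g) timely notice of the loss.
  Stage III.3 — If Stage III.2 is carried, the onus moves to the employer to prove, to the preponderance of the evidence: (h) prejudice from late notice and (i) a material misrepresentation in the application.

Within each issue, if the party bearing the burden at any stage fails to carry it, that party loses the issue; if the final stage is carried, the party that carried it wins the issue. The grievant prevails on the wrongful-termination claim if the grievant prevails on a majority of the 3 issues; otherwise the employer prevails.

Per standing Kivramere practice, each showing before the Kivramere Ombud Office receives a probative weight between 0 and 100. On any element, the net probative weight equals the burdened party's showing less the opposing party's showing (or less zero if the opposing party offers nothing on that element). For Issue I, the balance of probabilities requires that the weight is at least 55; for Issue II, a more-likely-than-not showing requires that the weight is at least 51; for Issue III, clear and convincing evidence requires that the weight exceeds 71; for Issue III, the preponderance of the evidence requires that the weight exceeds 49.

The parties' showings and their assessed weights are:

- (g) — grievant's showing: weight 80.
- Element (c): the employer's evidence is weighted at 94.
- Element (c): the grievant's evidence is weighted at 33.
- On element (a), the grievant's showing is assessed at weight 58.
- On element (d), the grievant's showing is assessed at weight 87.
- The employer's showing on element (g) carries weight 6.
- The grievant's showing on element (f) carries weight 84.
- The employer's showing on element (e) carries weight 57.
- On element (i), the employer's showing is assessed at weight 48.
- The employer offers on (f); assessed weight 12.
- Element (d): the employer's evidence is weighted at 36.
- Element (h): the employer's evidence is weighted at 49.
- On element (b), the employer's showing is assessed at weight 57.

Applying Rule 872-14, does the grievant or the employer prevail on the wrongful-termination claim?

— Issue I —
Stage I.1 (grievant, the balance of probabilities, weight is at least 55): (a) 58 ≥ 55 — meets.
  Stage I.1 is satisfied; the onus moves to the employer.
Stage I.2 (employer, the balance of probabilities, weight is at least 55): (b) 57 ≥ 55 — meets; (c) net 94−33=61 ≥ 55 — meets.
  Stage I.2 carried; the final stage is satisfied.
All stages carried — the employer prevails on this issue.
— Issue II —
Stage II.1 (grievant, a more-likely-than-not showing, weight is at least 51): (d) net 87−36=51 ≥ 51 — meets.
  Stage II.1 is satisfied; the onus moves to the employer.
Stage II.2 (employer, a more-likely-than-not showing, weight is at least 51): (e) 57 ≥ 51 — meets.
  The employer carries the last stage.
Every stage carried; the employer prevails on this issue.
— Issue III —
At Stage III.1 the grievant must meet clear and convincing evidence (weight exceeds 71): on (f) the weight is 84 less the opposing 12 gives net 72, > 71, so (f) meets the standard.
  Stage III.1 is satisfied; the grievant continues to bear the burden.
At Stage III.2 the grievant must meet clear and convincing evidence (weight exceeds 71): on (g) the weight is 80 less the opposing 6 gives net 74, which does exceed 71, so (g) meets the standard.
  All elements met. The burden passes to the employer.
At Stage III.3 the employer must meet the preponderance of the evidence (weight exceeds 49): on (h) the weight is 49, ≤ 49, so (h) does not meet the standard; on (i) the weight is 48, which does not exceed 49, so (i) does not meet the standard.
  Not every element is met, so the employer fails to carry Stage III.3.
The grievant prevails on this issue.
Per-issue: Issue I → employer; Issue II → employer; Issue III → grievant. The grievant must prevail on a majority of issues; overall, the employer prevails.

employer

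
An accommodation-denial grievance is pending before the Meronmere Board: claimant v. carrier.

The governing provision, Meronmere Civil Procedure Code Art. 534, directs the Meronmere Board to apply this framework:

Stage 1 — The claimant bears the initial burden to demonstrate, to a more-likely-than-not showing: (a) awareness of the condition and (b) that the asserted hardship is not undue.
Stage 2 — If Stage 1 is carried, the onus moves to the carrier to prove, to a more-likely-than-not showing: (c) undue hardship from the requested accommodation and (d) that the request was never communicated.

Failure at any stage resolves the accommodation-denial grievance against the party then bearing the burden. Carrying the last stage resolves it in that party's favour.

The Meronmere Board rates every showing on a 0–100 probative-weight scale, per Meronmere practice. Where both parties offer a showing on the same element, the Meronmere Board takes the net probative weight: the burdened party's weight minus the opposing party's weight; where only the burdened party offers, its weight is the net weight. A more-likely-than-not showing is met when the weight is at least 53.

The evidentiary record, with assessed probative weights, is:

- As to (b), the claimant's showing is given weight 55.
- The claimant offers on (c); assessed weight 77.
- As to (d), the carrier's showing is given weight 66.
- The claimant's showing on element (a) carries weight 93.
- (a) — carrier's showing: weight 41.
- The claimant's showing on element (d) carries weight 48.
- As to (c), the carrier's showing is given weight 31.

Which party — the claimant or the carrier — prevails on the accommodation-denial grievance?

carrier

Stage 1 — burden on claimant; standard: a more-likely-than-not showing (weight is at least 53).
    (a): 93 − 41 = 52 < 53 [not met]
    (b): 55 ≥ 53 [met]
  The claimant does not carry Stage 1.
The carrier prevails.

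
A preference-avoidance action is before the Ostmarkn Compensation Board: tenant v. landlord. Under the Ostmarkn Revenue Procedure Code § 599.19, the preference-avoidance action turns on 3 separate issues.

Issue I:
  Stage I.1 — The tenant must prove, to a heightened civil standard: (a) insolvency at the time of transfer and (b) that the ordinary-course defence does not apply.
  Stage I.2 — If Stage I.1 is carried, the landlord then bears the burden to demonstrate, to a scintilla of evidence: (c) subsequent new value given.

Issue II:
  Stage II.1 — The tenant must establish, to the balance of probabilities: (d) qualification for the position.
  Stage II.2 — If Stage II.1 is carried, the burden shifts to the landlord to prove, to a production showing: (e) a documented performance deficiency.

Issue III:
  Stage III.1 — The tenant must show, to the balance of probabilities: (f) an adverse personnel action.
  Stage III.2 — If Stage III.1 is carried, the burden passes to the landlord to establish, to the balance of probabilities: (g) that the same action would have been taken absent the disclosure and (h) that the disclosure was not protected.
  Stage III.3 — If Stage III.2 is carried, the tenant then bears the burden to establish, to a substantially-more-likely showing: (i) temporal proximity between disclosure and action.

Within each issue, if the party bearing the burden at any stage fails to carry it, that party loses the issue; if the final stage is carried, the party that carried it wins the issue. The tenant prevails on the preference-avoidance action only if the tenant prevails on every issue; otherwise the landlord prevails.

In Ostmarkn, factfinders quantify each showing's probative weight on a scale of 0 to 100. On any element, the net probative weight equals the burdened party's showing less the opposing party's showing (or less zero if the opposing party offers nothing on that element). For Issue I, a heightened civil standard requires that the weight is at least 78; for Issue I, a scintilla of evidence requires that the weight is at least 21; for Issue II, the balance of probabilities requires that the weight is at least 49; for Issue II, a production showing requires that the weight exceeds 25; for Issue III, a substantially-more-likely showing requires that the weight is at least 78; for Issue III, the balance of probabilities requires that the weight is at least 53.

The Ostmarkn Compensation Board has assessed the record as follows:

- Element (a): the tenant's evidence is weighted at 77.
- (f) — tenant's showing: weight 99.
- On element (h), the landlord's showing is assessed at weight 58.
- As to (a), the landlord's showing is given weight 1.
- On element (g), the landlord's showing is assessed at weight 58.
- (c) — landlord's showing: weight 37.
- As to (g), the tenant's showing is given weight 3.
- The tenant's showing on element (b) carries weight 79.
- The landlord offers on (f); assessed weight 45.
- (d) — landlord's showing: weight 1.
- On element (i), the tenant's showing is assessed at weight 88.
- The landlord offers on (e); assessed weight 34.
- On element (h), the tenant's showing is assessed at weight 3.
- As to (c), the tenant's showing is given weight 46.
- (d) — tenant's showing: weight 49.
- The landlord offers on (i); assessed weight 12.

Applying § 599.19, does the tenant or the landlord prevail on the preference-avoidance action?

— Issue I —
Stage I.1 (tenant, a heightened civil standard, weight is at least 78): (a) net 77−1=76 < 78 — fails; (b) 79 ≥ 78 — meets.
  Stage I.1 not carried; the tenant fails its burden.
The landlord prevails on this issue.
— Issue II —
Stage II.1 — burden on tenant; standard: the balance of probabilities (weight is at least 49).
    (d): 49 − 1 = 48 < 49 [not met]
  The tenant does not carry Stage II.1.
The analysis ends at Stage II.1; the landlord prevails on this issue.
— Issue III —
Stage III.1 — burden on tenant; standard: the balance of probabilities (weight is at least 53).
    (f): 99 − 45 = 54 ≥ 53 [met]
  The tenant carries Stage III.1; the landlord now bears the burden.
Stage III.2 — burden on landlord; standard: the balance of probabilities (weight is at least 53).
    (g): 58 − 3 = 55 ≥ 53 [met]
    (h): 58 − 3 = 55 ≥ 53 [met]
  The landlord carries Stage III.2; the tenant now bears the burden.
Stage III.3 — burden on tenant; standard: a substantially-more-likely showing (weight is at least 78).
    (i): 88 − 12 = 76 < 78 [not met]
  The tenant does not carry Stage III.3.
The analysis ends at Stage III.3; the landlord prevails on this issue.
Per-issue: Issue I → landlord; Issue II → landlord; Issue III → landlord. The tenant must prevail on every issue; overall, the landlord prevails.

landlord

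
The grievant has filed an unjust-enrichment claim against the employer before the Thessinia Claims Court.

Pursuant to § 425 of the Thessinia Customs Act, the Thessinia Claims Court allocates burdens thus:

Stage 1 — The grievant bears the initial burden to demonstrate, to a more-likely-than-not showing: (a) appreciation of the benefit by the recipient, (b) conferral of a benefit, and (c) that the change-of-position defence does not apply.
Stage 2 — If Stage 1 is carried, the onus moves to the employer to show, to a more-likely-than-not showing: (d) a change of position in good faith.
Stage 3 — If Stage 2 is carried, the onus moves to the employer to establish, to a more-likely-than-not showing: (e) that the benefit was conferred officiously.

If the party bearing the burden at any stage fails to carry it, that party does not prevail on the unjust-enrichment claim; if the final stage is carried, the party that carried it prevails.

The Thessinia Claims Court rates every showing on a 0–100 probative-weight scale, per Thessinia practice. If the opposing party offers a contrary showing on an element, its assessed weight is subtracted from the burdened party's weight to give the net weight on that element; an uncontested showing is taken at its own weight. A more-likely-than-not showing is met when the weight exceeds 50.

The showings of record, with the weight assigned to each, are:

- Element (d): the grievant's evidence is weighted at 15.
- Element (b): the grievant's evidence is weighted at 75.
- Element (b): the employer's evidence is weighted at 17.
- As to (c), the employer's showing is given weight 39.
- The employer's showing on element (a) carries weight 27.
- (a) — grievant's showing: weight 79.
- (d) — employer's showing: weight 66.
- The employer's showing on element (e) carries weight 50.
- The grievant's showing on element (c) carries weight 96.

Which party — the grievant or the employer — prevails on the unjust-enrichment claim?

grievant

Stage 1 (grievant, a more-likely-than-not showing, weight exceeds 50): (a) net 79−27=52 > 50 — meets; (b) net 75−17=58 > 50 — meets; (c) net 96−39=57 > 50 — meets.
  All elements met. The burden passes to the employer.
Stage 2 (employer, a more-likely-than-not showing, weight exceeds 50): (d) net 66−15=51 > 50 — meets.
  Stage 2 carried; the burden remains with the employer.
Stage 3 (employer, a more-likely-than-not showing, weight exceeds 50): (e) 50 ≤ 50 — fails.
  Stage 3 not carried; the employer fails its burden.
The grievant prevails.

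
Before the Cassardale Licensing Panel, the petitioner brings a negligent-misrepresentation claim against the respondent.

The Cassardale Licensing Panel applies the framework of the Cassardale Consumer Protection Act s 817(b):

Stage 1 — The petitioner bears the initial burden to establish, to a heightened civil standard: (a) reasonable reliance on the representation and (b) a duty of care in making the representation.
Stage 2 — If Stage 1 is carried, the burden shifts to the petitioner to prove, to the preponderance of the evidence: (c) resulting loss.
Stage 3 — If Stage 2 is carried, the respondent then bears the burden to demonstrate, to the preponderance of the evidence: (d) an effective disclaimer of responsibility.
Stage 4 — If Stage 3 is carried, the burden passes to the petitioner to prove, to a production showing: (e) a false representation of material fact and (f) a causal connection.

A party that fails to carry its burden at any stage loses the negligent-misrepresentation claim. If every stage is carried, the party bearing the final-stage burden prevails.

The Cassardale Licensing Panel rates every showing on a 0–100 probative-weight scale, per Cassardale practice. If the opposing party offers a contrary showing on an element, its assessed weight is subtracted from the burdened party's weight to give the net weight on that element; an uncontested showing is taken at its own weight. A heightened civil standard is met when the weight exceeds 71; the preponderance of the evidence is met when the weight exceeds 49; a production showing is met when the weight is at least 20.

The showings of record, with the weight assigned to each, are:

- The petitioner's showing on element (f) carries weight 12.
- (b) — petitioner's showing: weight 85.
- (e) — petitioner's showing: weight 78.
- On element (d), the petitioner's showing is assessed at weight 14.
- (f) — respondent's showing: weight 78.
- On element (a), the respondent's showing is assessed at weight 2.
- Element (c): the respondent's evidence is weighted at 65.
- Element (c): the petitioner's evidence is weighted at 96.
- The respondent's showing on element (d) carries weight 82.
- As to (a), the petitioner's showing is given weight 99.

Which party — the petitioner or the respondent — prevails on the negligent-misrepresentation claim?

Stage 1 (petitioner, a heightened civil standard, weight exceeds 71): (a) net 99−2=97 > 71 — meets; (b) 85 > 71 — meets.
  Stage 1 is satisfied; the petitioner continues to bear the burden.
Stage 2 (petitioner, the preponderance of the evidence, weight exceeds 49): (c) net 96−65=31 ≤ 49 — fails.
  Stage 2 not carried; the petitioner fails its burden.
The respondent prevails.

respondent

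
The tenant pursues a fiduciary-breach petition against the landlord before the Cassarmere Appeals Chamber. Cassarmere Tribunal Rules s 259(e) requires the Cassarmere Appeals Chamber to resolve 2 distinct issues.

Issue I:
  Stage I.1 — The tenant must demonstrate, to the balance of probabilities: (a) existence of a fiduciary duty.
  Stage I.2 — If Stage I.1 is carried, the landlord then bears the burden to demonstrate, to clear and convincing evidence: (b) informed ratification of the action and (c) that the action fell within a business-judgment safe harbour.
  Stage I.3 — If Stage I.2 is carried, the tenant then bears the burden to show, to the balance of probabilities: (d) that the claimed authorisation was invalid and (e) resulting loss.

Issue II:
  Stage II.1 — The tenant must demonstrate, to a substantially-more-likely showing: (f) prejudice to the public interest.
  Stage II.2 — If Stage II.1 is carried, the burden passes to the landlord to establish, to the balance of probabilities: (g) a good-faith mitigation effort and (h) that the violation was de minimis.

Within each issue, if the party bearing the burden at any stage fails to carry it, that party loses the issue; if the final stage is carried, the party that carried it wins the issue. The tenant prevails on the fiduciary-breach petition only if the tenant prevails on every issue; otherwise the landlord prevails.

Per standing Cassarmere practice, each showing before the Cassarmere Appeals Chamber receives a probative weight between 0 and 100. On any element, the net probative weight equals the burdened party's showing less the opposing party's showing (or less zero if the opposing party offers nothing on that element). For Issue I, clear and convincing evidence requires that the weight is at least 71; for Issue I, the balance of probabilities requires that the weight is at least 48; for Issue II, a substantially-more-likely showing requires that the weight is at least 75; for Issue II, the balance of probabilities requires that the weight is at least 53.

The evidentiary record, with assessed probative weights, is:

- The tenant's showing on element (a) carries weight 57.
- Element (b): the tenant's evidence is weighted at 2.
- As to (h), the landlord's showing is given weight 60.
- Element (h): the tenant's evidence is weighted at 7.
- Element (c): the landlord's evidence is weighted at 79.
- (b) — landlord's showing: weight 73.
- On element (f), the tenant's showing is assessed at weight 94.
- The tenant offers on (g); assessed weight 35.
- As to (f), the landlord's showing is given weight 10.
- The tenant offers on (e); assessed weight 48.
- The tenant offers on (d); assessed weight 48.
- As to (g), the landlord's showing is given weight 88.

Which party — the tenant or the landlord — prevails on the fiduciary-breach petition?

— Issue I —
At Stage I.1 the tenant must meet the balance of probabilities (weight is at least 48): on (a) the weight is 57, ≥ 48, so (a) meets the standard.
  The tenant carries Stage I.1; the landlord now bears the burden.
At Stage I.2 the landlord must meet clear and convincing evidence (weight is at least 71): on (b) the weight is 73 less the opposing 2 gives net 71, ≥ 71, so (b) meets the standard; on (c) the weight is 79, ≥ 71, so (c) meets the standard.
  Stage I.2 carried; the burden shifts to the tenant.
At Stage I.3 the tenant must meet the balance of probabilities (weight is at least 48): on (d) the weight is 48, which does reach 48, so (d) meets the standard; on (e) the weight is 48, ≥ 48, so (e) meets the standard.
  Stage I.3 carried; the final stage is satisfied.
All stages carried — the tenant prevails on this issue.
— Issue II —
At Stage II.1 the tenant must meet a substantially-more-likely showing (weight is at least 75): on (f) the weight is 94 less the opposing 10 gives net 84, which does reach 75, so (f) meets the standard.
  All elements met. The burden passes to the landlord.
At Stage II.2 the landlord must meet the balance of probabilities (weight is at least 53): on (g) the weight is 88 less the opposing 35 gives net 53, ≥ 53, so (g) meets the standard; on (h) the weight is 60 less the opposing 7 gives net 53, ≥ 53, so (h) meets the standard.
  The landlord carries the last stage.
Every stage carried; the landlord prevails on this issue.
Per-issue: Issue I → tenant; Issue II → landlord. The tenant must prevail on every issue; overall, the landlord prevails.

landlord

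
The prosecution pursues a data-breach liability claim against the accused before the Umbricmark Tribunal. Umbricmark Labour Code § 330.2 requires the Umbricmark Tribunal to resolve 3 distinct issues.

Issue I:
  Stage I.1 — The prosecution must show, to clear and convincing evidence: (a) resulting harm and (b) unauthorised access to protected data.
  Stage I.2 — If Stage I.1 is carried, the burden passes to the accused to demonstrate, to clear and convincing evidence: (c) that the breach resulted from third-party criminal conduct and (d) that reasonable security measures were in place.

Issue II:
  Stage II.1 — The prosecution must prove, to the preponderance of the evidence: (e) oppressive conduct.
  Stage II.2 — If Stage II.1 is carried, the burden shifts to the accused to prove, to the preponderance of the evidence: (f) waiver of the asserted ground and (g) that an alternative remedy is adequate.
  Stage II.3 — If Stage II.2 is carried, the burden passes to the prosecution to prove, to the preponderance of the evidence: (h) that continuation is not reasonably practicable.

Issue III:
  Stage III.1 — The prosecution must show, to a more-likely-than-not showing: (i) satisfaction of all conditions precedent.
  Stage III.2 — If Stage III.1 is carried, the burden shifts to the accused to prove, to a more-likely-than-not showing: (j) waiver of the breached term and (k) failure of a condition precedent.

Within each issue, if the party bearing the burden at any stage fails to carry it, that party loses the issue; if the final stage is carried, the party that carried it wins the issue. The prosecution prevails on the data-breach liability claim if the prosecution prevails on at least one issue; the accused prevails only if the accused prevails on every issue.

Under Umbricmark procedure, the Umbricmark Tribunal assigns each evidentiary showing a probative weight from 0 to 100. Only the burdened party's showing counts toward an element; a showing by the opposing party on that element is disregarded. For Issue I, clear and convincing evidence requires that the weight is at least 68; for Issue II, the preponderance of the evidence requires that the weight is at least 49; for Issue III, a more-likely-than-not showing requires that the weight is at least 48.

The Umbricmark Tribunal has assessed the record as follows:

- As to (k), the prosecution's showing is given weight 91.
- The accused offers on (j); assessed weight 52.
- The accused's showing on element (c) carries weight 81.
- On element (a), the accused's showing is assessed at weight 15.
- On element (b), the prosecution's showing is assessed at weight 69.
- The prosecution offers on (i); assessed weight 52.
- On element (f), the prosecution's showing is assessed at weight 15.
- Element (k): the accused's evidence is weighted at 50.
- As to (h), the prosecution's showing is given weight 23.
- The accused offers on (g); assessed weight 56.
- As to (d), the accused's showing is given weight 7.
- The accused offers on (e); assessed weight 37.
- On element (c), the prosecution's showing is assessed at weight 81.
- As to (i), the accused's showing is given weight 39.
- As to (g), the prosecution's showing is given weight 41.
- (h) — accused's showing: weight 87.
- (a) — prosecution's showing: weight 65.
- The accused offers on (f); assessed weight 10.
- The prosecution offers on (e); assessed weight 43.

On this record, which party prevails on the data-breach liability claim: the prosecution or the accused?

— Issue I —
Stage I.1 — burden on prosecution; standard: clear and convincing evidence (weight is at least 68).
    (a): 65 (accused's 15 disregarded) < 68 [not met]
    (b): 69 ≥ 68 [met]
  Stage I.1 not carried; the prosecution fails its burden.
So the accused prevails on this issue.
— Issue II —
At Stage II.1 the prosecution must meet the preponderance of the evidence (weight is at least 49): on (e) the weight is 43 (the accused's 37 is given no effect), < 49, so (e) does not meet the standard.
  The prosecution does not carry Stage II.1.
The analysis ends at Stage II.1; the accused prevails on this issue.
— Issue III —
Stage III.1 — burden on prosecution; standard: a more-likely-than-not showing (weight is at least 48).
    (i): 52 (accused's 39 disregarded) ≥ 48 [met]
  Stage III.1 carried; the burden shifts to the accused.
Stage III.2 — burden on accused; standard: a more-likely-than-not showing (weight is at least 48).
    (j): 52 ≥ 48 [met]
    (k): 50 (prosecution's 91 disregarded) ≥ 48 [met]
  All elements met at the final stage.
Every stage carried; the accused prevails on this issue.
Per-issue: Issue I → accused; Issue II → accused; Issue III → accused. The prosecution must prevail on at least one issue; overall, the accused prevails.

accused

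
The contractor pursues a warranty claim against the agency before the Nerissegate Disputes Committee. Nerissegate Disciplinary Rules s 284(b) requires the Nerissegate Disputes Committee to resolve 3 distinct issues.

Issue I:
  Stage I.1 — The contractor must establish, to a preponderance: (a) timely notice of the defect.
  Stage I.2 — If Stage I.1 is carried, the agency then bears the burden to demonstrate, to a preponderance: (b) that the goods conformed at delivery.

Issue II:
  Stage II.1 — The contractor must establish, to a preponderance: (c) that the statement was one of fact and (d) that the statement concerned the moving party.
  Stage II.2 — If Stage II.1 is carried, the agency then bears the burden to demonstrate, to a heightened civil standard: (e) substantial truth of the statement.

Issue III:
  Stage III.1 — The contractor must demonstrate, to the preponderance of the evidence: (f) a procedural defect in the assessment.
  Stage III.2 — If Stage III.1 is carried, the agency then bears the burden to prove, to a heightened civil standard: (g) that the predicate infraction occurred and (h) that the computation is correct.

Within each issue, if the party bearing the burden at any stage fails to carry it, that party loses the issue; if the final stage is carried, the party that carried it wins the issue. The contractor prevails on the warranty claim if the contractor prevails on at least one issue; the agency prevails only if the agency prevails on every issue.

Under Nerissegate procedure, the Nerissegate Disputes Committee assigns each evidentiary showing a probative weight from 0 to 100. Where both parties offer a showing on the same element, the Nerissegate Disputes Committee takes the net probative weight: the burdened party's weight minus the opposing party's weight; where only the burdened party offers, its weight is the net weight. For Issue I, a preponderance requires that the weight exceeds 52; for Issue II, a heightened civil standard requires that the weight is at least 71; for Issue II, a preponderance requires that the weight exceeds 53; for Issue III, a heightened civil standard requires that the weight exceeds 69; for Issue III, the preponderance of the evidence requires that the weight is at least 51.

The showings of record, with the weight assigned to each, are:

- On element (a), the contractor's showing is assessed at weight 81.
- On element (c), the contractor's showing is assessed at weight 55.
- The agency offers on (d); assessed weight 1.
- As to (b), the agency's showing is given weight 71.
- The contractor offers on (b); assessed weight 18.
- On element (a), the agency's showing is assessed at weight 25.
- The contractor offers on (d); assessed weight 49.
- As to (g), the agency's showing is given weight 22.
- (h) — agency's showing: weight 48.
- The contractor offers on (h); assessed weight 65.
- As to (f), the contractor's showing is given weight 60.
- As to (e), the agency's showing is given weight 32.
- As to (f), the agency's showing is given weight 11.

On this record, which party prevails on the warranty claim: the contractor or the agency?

agency

— Issue I —
Stage I.1 (contractor, a preponderance, weight exceeds 52): (a) net 81−25=56 > 52 — meets.
  The contractor carries Stage I.1; the agency now bears the burden.
Stage I.2 (agency, a preponderance, weight exceeds 52): (b) net 71−18=53 > 52 — meets.
  The agency carries the last stage.
With every stage satisfied, the agency prevails on this issue.
— Issue II —
Stage II.1 (contractor, a preponderance, weight exceeds 53): (c) 55 > 53 — meets; (d) net 49−1=48 ≤ 53 — fails.
  The contractor does not carry Stage II.1.
So the agency prevails on this issue.
— Issue III —
Stage III.1 (contractor, the preponderance of the evidence, weight is at least 51): (f) net 60−11=49 < 51 — fails.
  Stage III.1 not carried; the contractor fails its burden.
The analysis ends at Stage III.1; the agency prevails on this issue.
Per-issue: Issue I → agency; Issue II → agency; Issue III → agency. The contractor must prevail on at least one issue; overall, the agency prevails.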